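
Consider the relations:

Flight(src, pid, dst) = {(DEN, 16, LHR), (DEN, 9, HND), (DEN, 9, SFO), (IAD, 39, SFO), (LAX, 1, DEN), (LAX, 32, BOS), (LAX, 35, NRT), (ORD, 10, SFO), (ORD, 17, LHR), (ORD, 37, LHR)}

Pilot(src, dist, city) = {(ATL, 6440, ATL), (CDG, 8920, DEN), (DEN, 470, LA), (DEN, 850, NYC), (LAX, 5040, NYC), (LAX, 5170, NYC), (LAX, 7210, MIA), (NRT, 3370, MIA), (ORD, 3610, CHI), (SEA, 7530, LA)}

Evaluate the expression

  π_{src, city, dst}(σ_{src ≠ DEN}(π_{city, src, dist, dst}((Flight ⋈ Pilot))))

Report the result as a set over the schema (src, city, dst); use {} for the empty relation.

Natural join on src: {(DEN, 16, LHR, 470, LA), (DEN, 16, LHR, 850, NYC), (DEN, 9, HND, 470, LA), (DEN, 9, HND, 850, NYC), (DEN, 9, SFO, 470, LA), (DEN, 9, SFO, 850, NYC), (LAX, 1, DEN, 5040, NYC), (LAX, 1, DEN, 5170, NYC), (LAX, 1, DEN, 7210, MIA), (LAX, 32, BOS, 5040, NYC), (LAX, 32, BOS, 5170, NYC), (LAX, 32, BOS, 7210, MIA), (LAX, 35, NRT, 5040, NYC), (LAX, 35, NRT, 5170, NYC), (LAX, 35, NRT, 7210, MIA), (ORD, 10, SFO, 3610, CHI), (ORD, 17, LHR, 3610, CHI), (ORD, 37, LHR, 3610, CHI)}
π_{city, src, dist, dst} gives {(CHI, ORD, 3610, LHR), (CHI, ORD, 3610, SFO), (LA, DEN, 470, HND), (LA, DEN, 470, LHR), (LA, DEN, 470, SFO), (MIA, LAX, 7210, BOS), (MIA, LAX, 7210, DEN), (MIA, LAX, 7210, NRT), (NYC, DEN, 850, HND), (NYC, DEN, 850, LHR), (NYC, DEN, 850, SFO), (NYC, LAX, 5040, BOS), (NYC, LAX, 5040, DEN), (NYC, LAX, 5040, NRT), (NYC, LAX, 5170, BOS), (NYC, LAX, 5170, DEN), (NYC, LAX, 5170, NRT)} (1 duplicate(s) eliminated).
Filtering on src ≠ DEN leaves {(CHI, ORD, 3610, LHR), (CHI, ORD, 3610, SFO), (MIA, LAX, 7210, BOS), (MIA, LAX, 7210, DEN), (MIA, LAX, 7210, NRT), (NYC, LAX, 5040, BOS), (NYC, LAX, 5040, DEN), (NYC, LAX, 5040, NRT), (NYC, LAX, 5170, BOS), (NYC, LAX, 5170, DEN), (NYC, LAX, 5170, NRT)}.
π_{src, city, dst} gives {(LAX, MIA, BOS), (LAX, MIA, DEN), (LAX, MIA, NRT), (LAX, NYC, BOS), (LAX, NYC, DEN), (LAX, NYC, NRT), (ORD, CHI, LHR), (ORD, CHI, SFO)} (3 duplicate(s) eliminated).

{(LAX, MIA, BOS), (LAX, MIA, DEN), (LAX, MIA, NRT), (LAX, NYC, BOS), (LAX, NYC, DEN), (LAX, NYC, NRT), (ORD, CHI, LHR), (ORD, CHI, SFO)}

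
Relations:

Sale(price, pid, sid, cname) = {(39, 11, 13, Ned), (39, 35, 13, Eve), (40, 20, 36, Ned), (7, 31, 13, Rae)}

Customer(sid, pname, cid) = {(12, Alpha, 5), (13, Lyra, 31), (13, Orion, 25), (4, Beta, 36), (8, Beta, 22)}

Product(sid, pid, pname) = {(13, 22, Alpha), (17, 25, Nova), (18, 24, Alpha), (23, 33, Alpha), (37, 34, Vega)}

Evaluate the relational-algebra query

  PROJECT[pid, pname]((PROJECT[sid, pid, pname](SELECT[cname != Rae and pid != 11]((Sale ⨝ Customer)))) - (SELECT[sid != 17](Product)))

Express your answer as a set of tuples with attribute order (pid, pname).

Sale ⋈ Customer (natural join on sid): {(39, 11, 13, Ned, Lyra, 31), (39, 11, 13, Ned, Orion, 25), (39, 35, 13, Eve, Lyra, 31), (39, 35, 13, Eve, Orion, 25), (7, 31, 13, Rae, Lyra, 31), (7, 31, 13, Rae, Orion, 25)}
Selection cname != Rae and pid != 11: {(39, 35, 13, Eve, Lyra, 31), (39, 35, 13, Eve, Orion, 25)}
Keep only column(s) sid, pid, pname: {(13, 35, Lyra), (13, 35, Orion)}
Selection sid != 17: {(13, 22, Alpha), (18, 24, Alpha), (23, 33, Alpha), (37, 34, Vega)}
Set difference of the two operands is {(13, 35, Lyra), (13, 35, Orion)}.
Keep only column(s) pid, pname: {(35, Lyra), (35, Orion)}

{(35, Lyra), (35, Orion)}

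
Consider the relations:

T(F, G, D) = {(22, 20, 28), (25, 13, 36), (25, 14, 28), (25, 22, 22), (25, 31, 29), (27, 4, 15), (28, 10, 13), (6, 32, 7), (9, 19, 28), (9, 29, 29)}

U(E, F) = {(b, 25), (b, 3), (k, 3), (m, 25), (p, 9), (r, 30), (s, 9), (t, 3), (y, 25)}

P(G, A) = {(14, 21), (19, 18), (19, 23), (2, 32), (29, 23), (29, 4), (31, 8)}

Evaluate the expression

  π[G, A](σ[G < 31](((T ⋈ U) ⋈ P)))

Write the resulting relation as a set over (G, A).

T ⋈ U (natural join on F): {(25, 13, 36, b), (25, 13, 36, m), (25, 13, 36, y), (25, 14, 28, b), (25, 14, 28, m), (25, 14, 28, y), (25, 22, 22, b), (25, 22, 22, m), (25, 22, 22, y), (25, 31, 29, b), (25, 31, 29, m), (25, 31, 29, y), (9, 19, 28, p), (9, 19, 28, s), (9, 29, 29, p), (9, 29, 29, s)}
(T ⋈ U) ⋈ P (natural join on G): {(25, 14, 28, b, 21), (25, 14, 28, m, 21), (25, 14, 28, y, 21), (25, 31, 29, b, 8), (25, 31, 29, m, 8), (25, 31, 29, y, 8), (9, 19, 28, p, 18), (9, 19, 28, p, 23), (9, 19, 28, s, 18), (9, 19, 28, s, 23), (9, 29, 29, p, 23), (9, 29, 29, p, 4), (9, 29, 29, s, 23), (9, 29, 29, s, 4)}
Filtering on G < 31 leaves {(25, 14, 28, b, 21), (25, 14, 28, m, 21), (25, 14, 28, y, 21), (9, 19, 28, p, 18), (9, 19, 28, p, 23), (9, 19, 28, s, 18), (9, 19, 28, s, 23), (9, 29, 29, p, 23), (9, 29, 29, p, 4), (9, 29, 29, s, 23), (9, 29, 29, s, 4)}.
π[G, A]: project onto (G, A) (6 duplicate(s) eliminated) → {(14, 21), (19, 18), (19, 23), (29, 23), (29, 4)}

{(14, 21), (19, 18), (19, 23), (29, 23), (29, 4)}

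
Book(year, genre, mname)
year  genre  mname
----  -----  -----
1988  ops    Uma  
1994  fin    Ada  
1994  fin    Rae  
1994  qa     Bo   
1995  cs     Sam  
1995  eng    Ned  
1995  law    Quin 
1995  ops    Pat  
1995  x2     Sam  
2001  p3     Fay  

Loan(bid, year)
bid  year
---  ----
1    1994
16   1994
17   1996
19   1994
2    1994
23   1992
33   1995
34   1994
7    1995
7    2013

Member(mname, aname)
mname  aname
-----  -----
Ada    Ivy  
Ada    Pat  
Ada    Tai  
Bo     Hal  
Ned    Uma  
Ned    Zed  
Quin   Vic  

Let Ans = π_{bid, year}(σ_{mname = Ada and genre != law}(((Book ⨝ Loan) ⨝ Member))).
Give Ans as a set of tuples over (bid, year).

Natural join on year: {(1994, fin, Ada, 1), (1994, fin, Ada, 16), (1994, fin, Ada, 19), (1994, fin, Ada, 2), (1994, fin, Ada, 34), (1994, fin, Rae, 1), (1994, fin, Rae, 16), (1994, fin, Rae, 19), (1994, fin, Rae, 2), (1994, fin, Rae, 34), (1994, qa, Bo, 1), (1994, qa, Bo, 16), (1994, qa, Bo, 19), (1994, qa, Bo, 2), (1994, qa, Bo, 34), (1995, cs, Sam, 33), (1995, cs, Sam, 7), (1995, eng, Ned, 33), (1995, eng, Ned, 7), (1995, law, Quin, 33), (1995, law, Quin, 7), (1995, ops, Pat, 33), (1995, ops, Pat, 7), (1995, x2, Sam, 33), (1995, x2, Sam, 7)}
Natural join on mname: {(1994, fin, Ada, 1, Ivy), (1994, fin, Ada, 1, Pat), (1994, fin, Ada, 1, Tai), (1994, fin, Ada, 16, Ivy), (1994, fin, Ada, 16, Pat), (1994, fin, Ada, 16, Tai), (1994, fin, Ada, 19, Ivy), (1994, fin, Ada, 19, Pat), (1994, fin, Ada, 19, Tai), (1994, fin, Ada, 2, Ivy), (1994, fin, Ada, 2, Pat), (1994, fin, Ada, 2, Tai), (1994, fin, Ada, 34, Ivy), (1994, fin, Ada, 34, Pat), (1994, fin, Ada, 34, Tai), (1994, qa, Bo, 1, Hal), (1994, qa, Bo, 16, Hal), (1994, qa, Bo, 19, Hal), (1994, qa, Bo, 2, Hal), (1994, qa, Bo, 34, Hal), (1995, eng, Ned, 33, Uma), (1995, eng, Ned, 33, Zed), (1995, eng, Ned, 7, Uma), (1995, eng, Ned, 7, Zed), (1995, law, Quin, 33, Vic), (1995, law, Quin, 7, Vic)}
σ[mname = Ada and genre != law]: keep tuples satisfying mname = Ada and genre != law → {(1994, fin, Ada, 1, Ivy), (1994, fin, Ada, 1, Pat), (1994, fin, Ada, 1, Tai), (1994, fin, Ada, 16, Ivy), (1994, fin, Ada, 16, Pat), (1994, fin, Ada, 16, Tai), (1994, fin, Ada, 19, Ivy), (1994, fin, Ada, 19, Pat), (1994, fin, Ada, 19, Tai), (1994, fin, Ada, 2, Ivy), (1994, fin, Ada, 2, Pat), (1994, fin, Ada, 2, Tai), (1994, fin, Ada, 34, Ivy), (1994, fin, Ada, 34, Pat), (1994, fin, Ada, 34, Tai)}
π[bid, year]: project onto (bid, year) (10 duplicate(s) eliminated) → {(1, 1994), (16, 1994), (19, 1994), (2, 1994), (34, 1994)}

{(1, 1994), (16, 1994), (19, 1994), (2, 1994), (34, 1994)}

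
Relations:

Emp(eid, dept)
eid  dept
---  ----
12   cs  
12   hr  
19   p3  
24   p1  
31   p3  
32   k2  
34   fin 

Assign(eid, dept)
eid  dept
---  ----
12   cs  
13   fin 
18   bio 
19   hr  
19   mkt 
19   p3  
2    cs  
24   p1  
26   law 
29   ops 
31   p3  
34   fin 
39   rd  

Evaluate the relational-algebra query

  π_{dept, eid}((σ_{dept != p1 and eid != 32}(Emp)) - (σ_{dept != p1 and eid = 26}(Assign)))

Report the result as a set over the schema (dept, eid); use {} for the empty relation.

{(cs, 12), (fin, 34), (hr, 12), (p3, 19), (p3, 31)}

Apply σ_{dept != p1 and eid != 32}; surviving tuples: {(12, cs), (12, hr), (19, p3), (31, p3), (34, fin)}
Apply σ_{dept != p1 and eid = 26}; surviving tuples: {(26, law)}
Taking the difference: {(12, cs), (12, hr), (19, p3), (31, p3), (34, fin)}
π_{dept, eid} gives {(cs, 12), (fin, 34), (hr, 12), (p3, 19), (p3, 31)}.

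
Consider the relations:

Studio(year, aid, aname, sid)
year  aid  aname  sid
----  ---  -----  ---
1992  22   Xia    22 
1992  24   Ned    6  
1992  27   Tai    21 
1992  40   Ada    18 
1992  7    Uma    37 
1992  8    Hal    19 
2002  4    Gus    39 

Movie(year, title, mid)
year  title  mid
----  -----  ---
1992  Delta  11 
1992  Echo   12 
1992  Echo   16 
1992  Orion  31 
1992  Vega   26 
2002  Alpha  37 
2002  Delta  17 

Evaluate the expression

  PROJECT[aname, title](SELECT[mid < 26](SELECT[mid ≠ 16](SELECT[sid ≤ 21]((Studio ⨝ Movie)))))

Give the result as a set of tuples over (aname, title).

Natural join on year: {(1992, 22, Xia, 22, Delta, 11), (1992, 22, Xia, 22, Echo, 12), (1992, 22, Xia, 22, Echo, 16), (1992, 22, Xia, 22, Orion, 31), (1992, 22, Xia, 22, Vega, 26), (1992, 24, Ned, 6, Delta, 11), (1992, 24, Ned, 6, Echo, 12), (1992, 24, Ned, 6, Echo, 16), (1992, 24, Ned, 6, Orion, 31), (1992, 24, Ned, 6, Vega, 26), (1992, 27, Tai, 21, Delta, 11), (1992, 27, Tai, 21, Echo, 12), (1992, 27, Tai, 21, Echo, 16), (1992, 27, Tai, 21, Orion, 31), (1992, 27, Tai, 21, Vega, 26), (1992, 40, Ada, 18, Delta, 11), (1992, 40, Ada, 18, Echo, 12), (1992, 40, Ada, 18, Echo, 16), (1992, 40, Ada, 18, Orion, 31), (1992, 40, Ada, 18, Vega, 26), (1992, 7, Uma, 37, Delta, 11), (1992, 7, Uma, 37, Echo, 12), (1992, 7, Uma, 37, Echo, 16), (1992, 7, Uma, 37, Orion, 31), (1992, 7, Uma, 37, Vega, 26), (1992, 8, Hal, 19, Delta, 11), (1992, 8, Hal, 19, Echo, 12), (1992, 8, Hal, 19, Echo, 16), (1992, 8, Hal, 19, Orion, 31), (1992, 8, Hal, 19, Vega, 26), (2002, 4, Gus, 39, Alpha, 37), (2002, 4, Gus, 39, Delta, 17)}
Filtering on sid ≤ 21 leaves {(1992, 24, Ned, 6, Delta, 11), (1992, 24, Ned, 6, Echo, 12), (1992, 24, Ned, 6, Echo, 16), (1992, 24, Ned, 6, Orion, 31), (1992, 24, Ned, 6, Vega, 26), (1992, 27, Tai, 21, Delta, 11), (1992, 27, Tai, 21, Echo, 12), (1992, 27, Tai, 21, Echo, 16), (1992, 27, Tai, 21, Orion, 31), (1992, 27, Tai, 21, Vega, 26), (1992, 40, Ada, 18, Delta, 11), (1992, 40, Ada, 18, Echo, 12), (1992, 40, Ada, 18, Echo, 16), (1992, 40, Ada, 18, Orion, 31), (1992, 40, Ada, 18, Vega, 26), (1992, 8, Hal, 19, Delta, 11), (1992, 8, Hal, 19, Echo, 12), (1992, 8, Hal, 19, Echo, 16), (1992, 8, Hal, 19, Orion, 31), (1992, 8, Hal, 19, Vega, 26)}.
Filtering on mid ≠ 16 leaves {(1992, 24, Ned, 6, Delta, 11), (1992, 24, Ned, 6, Echo, 12), (1992, 24, Ned, 6, Orion, 31), (1992, 24, Ned, 6, Vega, 26), (1992, 27, Tai, 21, Delta, 11), (1992, 27, Tai, 21, Echo, 12), (1992, 27, Tai, 21, Orion, 31), (1992, 27, Tai, 21, Vega, 26), (1992, 40, Ada, 18, Delta, 11), (1992, 40, Ada, 18, Echo, 12), (1992, 40, Ada, 18, Orion, 31), (1992, 40, Ada, 18, Vega, 26), (1992, 8, Hal, 19, Delta, 11), (1992, 8, Hal, 19, Echo, 12), (1992, 8, Hal, 19, Orion, 31), (1992, 8, Hal, 19, Vega, 26)}.
Filtering on mid < 26 leaves {(1992, 24, Ned, 6, Delta, 11), (1992, 24, Ned, 6, Echo, 12), (1992, 27, Tai, 21, Delta, 11), (1992, 27, Tai, 21, Echo, 12), (1992, 40, Ada, 18, Delta, 11), (1992, 40, Ada, 18, Echo, 12), (1992, 8, Hal, 19, Delta, 11), (1992, 8, Hal, 19, Echo, 12)}.
Keep only column(s) aname, title: {(Ada, Delta), (Ada, Echo), (Hal, Delta), (Hal, Echo), (Ned, Delta), (Ned, Echo), (Tai, Delta), (Tai, Echo)}

{(Ada, Delta), (Ada, Echo), (Hal, Delta), (Hal, Echo), (Ned, Delta), (Ned, Echo), (Tai, Delta), (Tai, Echo)}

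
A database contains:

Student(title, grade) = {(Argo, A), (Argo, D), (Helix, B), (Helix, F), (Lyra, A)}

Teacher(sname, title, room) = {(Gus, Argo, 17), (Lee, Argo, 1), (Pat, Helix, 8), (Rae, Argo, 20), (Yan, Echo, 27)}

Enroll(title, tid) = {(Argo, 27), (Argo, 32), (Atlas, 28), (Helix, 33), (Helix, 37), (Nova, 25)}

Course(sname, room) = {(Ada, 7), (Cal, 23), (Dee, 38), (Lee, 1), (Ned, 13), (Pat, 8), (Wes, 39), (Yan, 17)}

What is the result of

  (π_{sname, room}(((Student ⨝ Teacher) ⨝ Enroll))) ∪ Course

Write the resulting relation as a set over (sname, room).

Joining Student and Teacher on title yields {(Argo, A, Gus, 17), (Argo, A, Lee, 1), (Argo, A, Rae, 20), (Argo, D, Gus, 17), (Argo, D, Lee, 1), (Argo, D, Rae, 20), (Helix, B, Pat, 8), (Helix, F, Pat, 8)}.
Joining (Student ⨝ Teacher) and Enroll on title yields {(Argo, A, Gus, 17, 27), (Argo, A, Gus, 17, 32), (Argo, A, Lee, 1, 27), (Argo, A, Lee, 1, 32), (Argo, A, Rae, 20, 27), (Argo, A, Rae, 20, 32), (Argo, D, Gus, 17, 27), (Argo, D, Gus, 17, 32), (Argo, D, Lee, 1, 27), (Argo, D, Lee, 1, 32), (Argo, D, Rae, 20, 27), (Argo, D, Rae, 20, 32), (Helix, B, Pat, 8, 33), (Helix, B, Pat, 8, 37), (Helix, F, Pat, 8, 33), (Helix, F, Pat, 8, 37)}.
π_{sname, room} gives {(Gus, 17), (Lee, 1), (Pat, 8), (Rae, 20)} (12 duplicate(s) eliminated).
Union: {(Gus, 17), (Lee, 1), (Pat, 8), (Rae, 20)} with {(Ada, 7), (Cal, 23), (Dee, 38), (Lee, 1), (Ned, 13), (Pat, 8), (Wes, 39), (Yan, 17)} → {(Ada, 7), (Cal, 23), (Dee, 38), (Gus, 17), (Lee, 1), (Ned, 13), (Pat, 8), (Rae, 20), (Wes, 39), (Yan, 17)}

{(Ada, 7), (Cal, 23), (Dee, 38), (Gus, 17), (Lee, 1), (Ned, 13), (Pat, 8), (Rae, 20), (Wes, 39), (Yan, 17)}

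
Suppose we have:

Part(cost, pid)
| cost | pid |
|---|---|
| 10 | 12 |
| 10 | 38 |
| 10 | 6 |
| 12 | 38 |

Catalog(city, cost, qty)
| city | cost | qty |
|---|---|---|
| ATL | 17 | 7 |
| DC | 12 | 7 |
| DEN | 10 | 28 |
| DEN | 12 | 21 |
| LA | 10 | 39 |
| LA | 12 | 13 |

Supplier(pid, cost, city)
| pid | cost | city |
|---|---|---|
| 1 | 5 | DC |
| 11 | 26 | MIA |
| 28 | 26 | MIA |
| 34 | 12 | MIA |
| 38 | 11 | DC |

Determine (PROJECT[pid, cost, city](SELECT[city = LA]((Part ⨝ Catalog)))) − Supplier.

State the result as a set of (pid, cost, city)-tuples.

{(12, 10, LA), (38, 10, LA), (38, 12, LA), (6, 10, LA)}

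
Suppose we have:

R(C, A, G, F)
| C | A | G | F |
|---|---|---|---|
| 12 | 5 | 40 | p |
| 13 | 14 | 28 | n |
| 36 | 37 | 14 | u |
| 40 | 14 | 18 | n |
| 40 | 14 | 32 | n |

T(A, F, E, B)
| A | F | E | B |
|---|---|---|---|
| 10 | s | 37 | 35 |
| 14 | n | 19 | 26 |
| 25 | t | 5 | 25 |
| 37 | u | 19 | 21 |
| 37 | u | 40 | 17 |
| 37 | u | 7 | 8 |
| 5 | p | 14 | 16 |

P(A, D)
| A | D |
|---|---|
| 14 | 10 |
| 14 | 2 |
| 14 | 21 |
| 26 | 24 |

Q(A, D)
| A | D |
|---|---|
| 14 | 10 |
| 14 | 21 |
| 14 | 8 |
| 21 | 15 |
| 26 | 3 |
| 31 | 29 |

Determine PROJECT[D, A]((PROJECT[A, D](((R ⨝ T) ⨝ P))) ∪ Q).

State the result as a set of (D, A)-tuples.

Joining R and T on A, F yields {(12, 5, 40, p, 14, 16), (13, 14, 28, n, 19, 26), (36, 37, 14, u, 19, 21), (36, 37, 14, u, 40, 17), (36, 37, 14, u, 7, 8), (40, 14, 18, n, 19, 26), (40, 14, 32, n, 19, 26)}.
Joining (R ⨝ T) and P on A yields {(13, 14, 28, n, 19, 26, 10), (13, 14, 28, n, 19, 26, 2), (13, 14, 28, n, 19, 26, 21), (40, 14, 18, n, 19, 26, 10), (40, 14, 18, n, 19, 26, 2), (40, 14, 18, n, 19, 26, 21), (40, 14, 32, n, 19, 26, 10), (40, 14, 32, n, 19, 26, 2), (40, 14, 32, n, 19, 26, 21)}.
π_{A, D} gives {(14, 10), (14, 2), (14, 21)} (6 duplicate(s) eliminated).
Set union of the two operands is {(14, 10), (14, 2), (14, 21), (14, 8), (21, 15), (26, 3), (31, 29)}.
π_{D, A} gives {(10, 14), (15, 21), (2, 14), (21, 14), (29, 31), (3, 26), (8, 14)}.

{(10, 14), (15, 21), (2, 14), (21, 14), (29, 31), (3, 26), (8, 14)}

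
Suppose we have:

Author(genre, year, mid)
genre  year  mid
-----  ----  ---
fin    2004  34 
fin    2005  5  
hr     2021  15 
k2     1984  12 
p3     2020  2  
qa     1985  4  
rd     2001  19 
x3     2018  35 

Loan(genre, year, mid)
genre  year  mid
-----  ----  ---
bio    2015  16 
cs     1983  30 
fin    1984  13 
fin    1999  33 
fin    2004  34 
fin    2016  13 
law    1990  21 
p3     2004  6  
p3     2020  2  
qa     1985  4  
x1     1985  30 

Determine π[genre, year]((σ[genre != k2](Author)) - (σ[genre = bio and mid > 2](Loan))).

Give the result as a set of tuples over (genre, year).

{(fin, 2004), (fin, 2005), (hr, 2021), (p3, 2020), (qa, 1985), (rd, 2001), (x3, 2018)}

Filtering on genre != k2 leaves {(fin, 2004, 34), (fin, 2005, 5), (hr, 2021, 15), (p3, 2020, 2), (qa, 1985, 4), (rd, 2001, 19), (x3, 2018, 35)}.
Filtering on genre = bio and mid > 2 leaves {(bio, 2015, 16)}.
Taking the difference: {(fin, 2004, 34), (fin, 2005, 5), (hr, 2021, 15), (p3, 2020, 2), (qa, 1985, 4), (rd, 2001, 19), (x3, 2018, 35)}
π_{genre, year} gives {(fin, 2004), (fin, 2005), (hr, 2021), (p3, 2020), (qa, 1985), (rd, 2001), (x3, 2018)}.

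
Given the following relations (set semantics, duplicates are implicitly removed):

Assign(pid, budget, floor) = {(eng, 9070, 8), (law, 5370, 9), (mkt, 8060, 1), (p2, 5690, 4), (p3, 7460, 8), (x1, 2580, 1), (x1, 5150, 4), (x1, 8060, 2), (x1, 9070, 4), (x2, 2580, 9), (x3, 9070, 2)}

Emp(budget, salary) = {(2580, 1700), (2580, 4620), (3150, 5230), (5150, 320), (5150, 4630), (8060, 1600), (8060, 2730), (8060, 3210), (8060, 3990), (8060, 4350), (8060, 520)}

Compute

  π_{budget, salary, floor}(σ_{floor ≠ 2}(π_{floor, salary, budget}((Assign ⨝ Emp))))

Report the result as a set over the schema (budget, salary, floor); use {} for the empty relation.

{(2580, 1700, 1), (2580, 1700, 9), (2580, 4620, 1), (2580, 4620, 9), (5150, 320, 4), (5150, 4630, 4), (8060, 1600, 1), (8060, 2730, 1), (8060, 3210, 1), (8060, 3990, 1), (8060, 4350, 1), (8060, 520, 1)}

Joining Assign and Emp on budget yields {(mkt, 8060, 1, 1600), (mkt, 8060, 1, 2730), (mkt, 8060, 1, 3210), (mkt, 8060, 1, 3990), (mkt, 8060, 1, 4350), (mkt, 8060, 1, 520), (x1, 2580, 1, 1700), (x1, 2580, 1, 4620), (x1, 5150, 4, 320), (x1, 5150, 4, 4630), (x1, 8060, 2, 1600), (x1, 8060, 2, 2730), (x1, 8060, 2, 3210), (x1, 8060, 2, 3990), (x1, 8060, 2, 4350), (x1, 8060, 2, 520), (x2, 2580, 9, 1700), (x2, 2580, 9, 4620)}.
π[floor, salary, budget]: project onto (floor, salary, budget) → {(1, 1600, 8060), (1, 1700, 2580), (1, 2730, 8060), (1, 3210, 8060), (1, 3990, 8060), (1, 4350, 8060), (1, 4620, 2580), (1, 520, 8060), (2, 1600, 8060), (2, 2730, 8060), (2, 3210, 8060), (2, 3990, 8060), (2, 4350, 8060), (2, 520, 8060), (4, 320, 5150), (4, 4630, 5150), (9, 1700, 2580), (9, 4620, 2580)}
Apply σ_{floor ≠ 2}; surviving tuples: {(1, 1600, 8060), (1, 1700, 2580), (1, 2730, 8060), (1, 3210, 8060), (1, 3990, 8060), (1, 4350, 8060), (1, 4620, 2580), (1, 520, 8060), (4, 320, 5150), (4, 4630, 5150), (9, 1700, 2580), (9, 4620, 2580)}
π[budget, salary, floor]: project onto (budget, salary, floor) → {(2580, 1700, 1), (2580, 1700, 9), (2580, 4620, 1), (2580, 4620, 9), (5150, 320, 4), (5150, 4630, 4), (8060, 1600, 1), (8060, 2730, 1), (8060, 3210, 1), (8060, 3990, 1), (8060, 4350, 1), (8060, 520, 1)}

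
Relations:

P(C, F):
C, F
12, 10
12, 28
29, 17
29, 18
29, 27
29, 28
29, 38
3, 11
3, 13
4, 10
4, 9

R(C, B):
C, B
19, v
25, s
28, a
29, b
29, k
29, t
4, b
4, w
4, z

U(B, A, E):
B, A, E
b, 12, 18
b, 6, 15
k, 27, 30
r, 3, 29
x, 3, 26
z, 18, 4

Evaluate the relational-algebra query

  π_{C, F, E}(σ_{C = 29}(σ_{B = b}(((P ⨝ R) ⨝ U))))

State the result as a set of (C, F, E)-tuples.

{(29, 17, 15), (29, 17, 18), (29, 18, 15), (29, 18, 18), (29, 27, 15), (29, 27, 18), (29, 28, 15), (29, 28, 18), (29, 38, 15), (29, 38, 18)}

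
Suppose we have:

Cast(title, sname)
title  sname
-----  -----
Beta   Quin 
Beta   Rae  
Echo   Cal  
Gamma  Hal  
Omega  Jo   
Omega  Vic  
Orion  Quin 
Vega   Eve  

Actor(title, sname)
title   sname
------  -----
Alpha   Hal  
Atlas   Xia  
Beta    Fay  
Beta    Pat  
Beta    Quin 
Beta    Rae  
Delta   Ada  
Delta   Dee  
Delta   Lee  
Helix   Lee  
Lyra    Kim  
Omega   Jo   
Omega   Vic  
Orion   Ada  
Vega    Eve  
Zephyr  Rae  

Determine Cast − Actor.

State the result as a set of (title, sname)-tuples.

{(Echo, Cal), (Gamma, Hal), (Orion, Quin)}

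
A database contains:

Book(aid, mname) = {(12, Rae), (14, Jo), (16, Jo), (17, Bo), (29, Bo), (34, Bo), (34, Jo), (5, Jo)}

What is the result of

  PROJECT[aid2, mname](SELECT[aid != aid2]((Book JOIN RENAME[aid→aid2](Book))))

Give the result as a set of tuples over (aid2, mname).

{(14, Jo), (16, Jo), (17, Bo), (29, Bo), (34, Bo), (34, Jo), (5, Jo)}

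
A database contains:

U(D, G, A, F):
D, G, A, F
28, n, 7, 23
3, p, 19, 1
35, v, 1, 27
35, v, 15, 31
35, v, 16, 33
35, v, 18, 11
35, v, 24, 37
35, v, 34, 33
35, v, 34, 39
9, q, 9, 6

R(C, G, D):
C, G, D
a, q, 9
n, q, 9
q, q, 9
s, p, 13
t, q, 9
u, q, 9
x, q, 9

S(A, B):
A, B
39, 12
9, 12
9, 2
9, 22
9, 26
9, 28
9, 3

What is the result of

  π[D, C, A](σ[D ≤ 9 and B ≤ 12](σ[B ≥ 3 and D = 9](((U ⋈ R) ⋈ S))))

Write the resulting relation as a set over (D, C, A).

{(9, a, 9), (9, n, 9), (9, q, 9), (9, t, 9), (9, u, 9), (9, x, 9)}

Natural join on D, G: {(9, q, 9, 6, a), (9, q, 9, 6, n), (9, q, 9, 6, q), (9, q, 9, 6, t), (9, q, 9, 6, u), (9, q, 9, 6, x)}
Natural join on A: {(9, q, 9, 6, a, 12), (9, q, 9, 6, a, 2), (9, q, 9, 6, a, 22), (9, q, 9, 6, a, 26), (9, q, 9, 6, a, 28), (9, q, 9, 6, a, 3), (9, q, 9, 6, n, 12), (9, q, 9, 6, n, 2), (9, q, 9, 6, n, 22), (9, q, 9, 6, n, 26), (9, q, 9, 6, n, 28), (9, q, 9, 6, n, 3), (9, q, 9, 6, q, 12), (9, q, 9, 6, q, 2), (9, q, 9, 6, q, 22), (9, q, 9, 6, q, 26), (9, q, 9, 6, q, 28), (9, q, 9, 6, q, 3), (9, q, 9, 6, t, 12), (9, q, 9, 6, t, 2), (9, q, 9, 6, t, 22), (9, q, 9, 6, t, 26), (9, q, 9, 6, t, 28), (9, q, 9, 6, t, 3), (9, q, 9, 6, u, 12), (9, q, 9, 6, u, 2), (9, q, 9, 6, u, 22), (9, q, 9, 6, u, 26), (9, q, 9, 6, u, 28), (9, q, 9, 6, u, 3), (9, q, 9, 6, x, 12), (9, q, 9, 6, x, 2), (9, q, 9, 6, x, 22), (9, q, 9, 6, x, 26), (9, q, 9, 6, x, 28), (9, q, 9, 6, x, 3)}
Apply σ_{B ≥ 3 and D = 9}; surviving tuples: {(9, q, 9, 6, a, 12), (9, q, 9, 6, a, 22), (9, q, 9, 6, a, 26), (9, q, 9, 6, a, 28), (9, q, 9, 6, a, 3), (9, q, 9, 6, n, 12), (9, q, 9, 6, n, 22), (9, q, 9, 6, n, 26), (9, q, 9, 6, n, 28), (9, q, 9, 6, n, 3), (9, q, 9, 6, q, 12), (9, q, 9, 6, q, 22), (9, q, 9, 6, q, 26), (9, q, 9, 6, q, 28), (9, q, 9, 6, q, 3), (9, q, 9, 6, t, 12), (9, q, 9, 6, t, 22), (9, q, 9, 6, t, 26), (9, q, 9, 6, t, 28), (9, q, 9, 6, t, 3), (9, q, 9, 6, u, 12), (9, q, 9, 6, u, 22), (9, q, 9, 6, u, 26), (9, q, 9, 6, u, 28), (9, q, 9, 6, u, 3), (9, q, 9, 6, x, 12), (9, q, 9, 6, x, 22), (9, q, 9, 6, x, 26), (9, q, 9, 6, x, 28), (9, q, 9, 6, x, 3)}
Apply σ_{D ≤ 9 and B ≤ 12}; surviving tuples: {(9, q, 9, 6, a, 12), (9, q, 9, 6, a, 3), (9, q, 9, 6, n, 12), (9, q, 9, 6, n, 3), (9, q, 9, 6, q, 12), (9, q, 9, 6, q, 3), (9, q, 9, 6, t, 12), (9, q, 9, 6, t, 3), (9, q, 9, 6, u, 12), (9, q, 9, 6, u, 3), (9, q, 9, 6, x, 12), (9, q, 9, 6, x, 3)}
Keep only column(s) D, C, A (6 duplicate(s) eliminated): {(9, a, 9), (9, n, 9), (9, q, 9), (9, t, 9), (9, u, 9), (9, x, 9)}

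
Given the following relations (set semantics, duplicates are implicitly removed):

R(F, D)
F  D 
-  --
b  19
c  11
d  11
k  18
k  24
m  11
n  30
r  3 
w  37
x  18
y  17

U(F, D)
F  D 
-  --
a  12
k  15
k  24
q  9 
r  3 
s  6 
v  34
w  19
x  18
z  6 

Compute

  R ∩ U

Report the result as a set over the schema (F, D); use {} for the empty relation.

Taking the intersection: {(k, 24), (r, 3), (x, 18)}

{(k, 24), (r, 3), (x, 18)}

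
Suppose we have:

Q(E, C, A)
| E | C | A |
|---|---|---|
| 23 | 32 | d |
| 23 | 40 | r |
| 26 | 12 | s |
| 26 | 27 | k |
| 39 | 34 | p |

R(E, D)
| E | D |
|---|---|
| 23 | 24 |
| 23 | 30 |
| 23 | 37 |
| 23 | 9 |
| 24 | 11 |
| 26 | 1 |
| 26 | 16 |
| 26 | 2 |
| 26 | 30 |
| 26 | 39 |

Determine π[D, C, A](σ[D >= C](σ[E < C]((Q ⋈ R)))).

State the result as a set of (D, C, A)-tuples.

{(30, 27, k), (37, 32, d), (39, 27, k)}

Joining Q and R on E yields {(23, 32, d, 24), (23, 32, d, 30), (23, 32, d, 37), (23, 32, d, 9), (23, 40, r, 24), (23, 40, r, 30), (23, 40, r, 37), (23, 40, r, 9), (26, 12, s, 1), (26, 12, s, 16), (26, 12, s, 2), (26, 12, s, 30), (26, 12, s, 39), (26, 27, k, 1), (26, 27, k, 16), (26, 27, k, 2), (26, 27, k, 30), (26, 27, k, 39)}.
σ[E < C]: keep tuples satisfying E < C → {(23, 32, d, 24), (23, 32, d, 30), (23, 32, d, 37), (23, 32, d, 9), (23, 40, r, 24), (23, 40, r, 30), (23, 40, r, 37), (23, 40, r, 9), (26, 27, k, 1), (26, 27, k, 16), (26, 27, k, 2), (26, 27, k, 30), (26, 27, k, 39)}
σ[D >= C]: keep tuples satisfying D >= C → {(23, 32, d, 37), (26, 27, k, 30), (26, 27, k, 39)}
π[D, C, A]: project onto (D, C, A) → {(30, 27, k), (37, 32, d), (39, 27, k)}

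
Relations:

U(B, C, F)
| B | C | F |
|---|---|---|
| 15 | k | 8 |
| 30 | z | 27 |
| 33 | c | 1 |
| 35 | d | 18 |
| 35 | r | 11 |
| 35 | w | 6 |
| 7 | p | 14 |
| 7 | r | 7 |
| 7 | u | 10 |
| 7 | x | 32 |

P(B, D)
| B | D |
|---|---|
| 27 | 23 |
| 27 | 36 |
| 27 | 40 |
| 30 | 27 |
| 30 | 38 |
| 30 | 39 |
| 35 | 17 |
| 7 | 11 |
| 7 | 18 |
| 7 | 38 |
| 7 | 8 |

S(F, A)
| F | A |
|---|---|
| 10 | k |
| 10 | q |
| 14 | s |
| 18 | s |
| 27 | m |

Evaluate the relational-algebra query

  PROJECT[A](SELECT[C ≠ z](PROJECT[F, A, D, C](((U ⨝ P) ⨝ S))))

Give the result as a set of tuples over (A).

{k, q, s}

Natural join on B: {(30, z, 27, 27), (30, z, 27, 38), (30, z, 27, 39), (35, d, 18, 17), (35, r, 11, 17), (35, w, 6, 17), (7, p, 14, 11), (7, p, 14, 18), (7, p, 14, 38), (7, p, 14, 8), (7, r, 7, 11), (7, r, 7, 18), (7, r, 7, 38), (7, r, 7, 8), (7, u, 10, 11), (7, u, 10, 18), (7, u, 10, 38), (7, u, 10, 8), (7, x, 32, 11), (7, x, 32, 18), (7, x, 32, 38), (7, x, 32, 8)}
Natural join on F: {(30, z, 27, 27, m), (30, z, 27, 38, m), (30, z, 27, 39, m), (35, d, 18, 17, s), (7, p, 14, 11, s), (7, p, 14, 18, s), (7, p, 14, 38, s), (7, p, 14, 8, s), (7, u, 10, 11, k), (7, u, 10, 11, q), (7, u, 10, 18, k), (7, u, 10, 18, q), (7, u, 10, 38, k), (7, u, 10, 38, q), (7, u, 10, 8, k), (7, u, 10, 8, q)}
π_{F, A, D, C} gives {(10, k, 11, u), (10, k, 18, u), (10, k, 38, u), (10, k, 8, u), (10, q, 11, u), (10, q, 18, u), (10, q, 38, u), (10, q, 8, u), (14, s, 11, p), (14, s, 18, p), (14, s, 38, p), (14, s, 8, p), (18, s, 17, d), (27, m, 27, z), (27, m, 38, z), (27, m, 39, z)}.
Filtering on C ≠ z leaves {(10, k, 11, u), (10, k, 18, u), (10, k, 38, u), (10, k, 8, u), (10, q, 11, u), (10, q, 18, u), (10, q, 38, u), (10, q, 8, u), (14, s, 11, p), (14, s, 18, p), (14, s, 38, p), (14, s, 8, p), (18, s, 17, d)}.
π_{A} gives {k, q, s} (10 duplicate(s) eliminated).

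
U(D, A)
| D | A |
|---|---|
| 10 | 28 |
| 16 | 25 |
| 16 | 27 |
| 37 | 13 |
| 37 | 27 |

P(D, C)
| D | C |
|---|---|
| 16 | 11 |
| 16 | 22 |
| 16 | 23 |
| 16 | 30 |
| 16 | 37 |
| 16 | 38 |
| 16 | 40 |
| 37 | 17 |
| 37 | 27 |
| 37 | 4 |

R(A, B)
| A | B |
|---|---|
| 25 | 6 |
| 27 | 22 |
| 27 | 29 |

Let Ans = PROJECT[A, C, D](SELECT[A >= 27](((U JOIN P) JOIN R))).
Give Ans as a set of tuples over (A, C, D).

{(27, 11, 16), (27, 17, 37), (27, 22, 16), (27, 23, 16), (27, 27, 37), (27, 30, 16), (27, 37, 16), (27, 38, 16), (27, 4, 37), (27, 40, 16)}

Joining U and P on D yields {(16, 25, 11), (16, 25, 22), (16, 25, 23), (16, 25, 30), (16, 25, 37), (16, 25, 38), (16, 25, 40), (16, 27, 11), (16, 27, 22), (16, 27, 23), (16, 27, 30), (16, 27, 37), (16, 27, 38), (16, 27, 40), (37, 13, 17), (37, 13, 27), (37, 13, 4), (37, 27, 17), (37, 27, 27), (37, 27, 4)}.
Joining (U JOIN P) and R on A yields {(16, 25, 11, 6), (16, 25, 22, 6), (16, 25, 23, 6), (16, 25, 30, 6), (16, 25, 37, 6), (16, 25, 38, 6), (16, 25, 40, 6), (16, 27, 11, 22), (16, 27, 11, 29), (16, 27, 22, 22), (16, 27, 22, 29), (16, 27, 23, 22), (16, 27, 23, 29), (16, 27, 30, 22), (16, 27, 30, 29), (16, 27, 37, 22), (16, 27, 37, 29), (16, 27, 38, 22), (16, 27, 38, 29), (16, 27, 40, 22), (16, 27, 40, 29), (37, 27, 17, 22), (37, 27, 17, 29), (37, 27, 27, 22), (37, 27, 27, 29), (37, 27, 4, 22), (37, 27, 4, 29)}.
σ[A >= 27]: keep tuples satisfying A >= 27 → {(16, 27, 11, 22), (16, 27, 11, 29), (16, 27, 22, 22), (16, 27, 22, 29), (16, 27, 23, 22), (16, 27, 23, 29), (16, 27, 30, 22), (16, 27, 30, 29), (16, 27, 37, 22), (16, 27, 37, 29), (16, 27, 38, 22), (16, 27, 38, 29), (16, 27, 40, 22), (16, 27, 40, 29), (37, 27, 17, 22), (37, 27, 17, 29), (37, 27, 27, 22), (37, 27, 27, 29), (37, 27, 4, 22), (37, 27, 4, 29)}
π_{A, C, D} gives {(27, 11, 16), (27, 17, 37), (27, 22, 16), (27, 23, 16), (27, 27, 37), (27, 30, 16), (27, 37, 16), (27, 38, 16), (27, 4, 37), (27, 40, 16)} (10 duplicate(s) eliminated).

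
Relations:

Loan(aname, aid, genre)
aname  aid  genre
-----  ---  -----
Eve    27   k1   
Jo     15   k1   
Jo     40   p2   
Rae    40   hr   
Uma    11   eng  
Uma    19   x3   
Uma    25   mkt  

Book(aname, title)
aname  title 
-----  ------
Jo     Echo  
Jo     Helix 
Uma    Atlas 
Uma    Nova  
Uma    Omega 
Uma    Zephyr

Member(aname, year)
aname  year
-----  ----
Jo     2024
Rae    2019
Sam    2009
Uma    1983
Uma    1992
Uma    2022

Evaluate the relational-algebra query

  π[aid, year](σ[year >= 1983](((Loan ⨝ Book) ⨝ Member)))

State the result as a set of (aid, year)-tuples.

Joining Loan and Book on aname yields {(Jo, 15, k1, Echo), (Jo, 15, k1, Helix), (Jo, 40, p2, Echo), (Jo, 40, p2, Helix), (Uma, 11, eng, Atlas), (Uma, 11, eng, Nova), (Uma, 11, eng, Omega), (Uma, 11, eng, Zephyr), (Uma, 19, x3, Atlas), (Uma, 19, x3, Nova), (Uma, 19, x3, Omega), (Uma, 19, x3, Zephyr), (Uma, 25, mkt, Atlas), (Uma, 25, mkt, Nova), (Uma, 25, mkt, Omega), (Uma, 25, mkt, Zephyr)}.
Joining (Loan ⨝ Book) and Member on aname yields {(Jo, 15, k1, Echo, 2024), (Jo, 15, k1, Helix, 2024), (Jo, 40, p2, Echo, 2024), (Jo, 40, p2, Helix, 2024), (Uma, 11, eng, Atlas, 1983), (Uma, 11, eng, Atlas, 1992), (Uma, 11, eng, Atlas, 2022), (Uma, 11, eng, Nova, 1983), (Uma, 11, eng, Nova, 1992), (Uma, 11, eng, Nova, 2022), (Uma, 11, eng, Omega, 1983), (Uma, 11, eng, Omega, 1992), (Uma, 11, eng, Omega, 2022), (Uma, 11, eng, Zephyr, 1983), (Uma, 11, eng, Zephyr, 1992), (Uma, 11, eng, Zephyr, 2022), (Uma, 19, x3, Atlas, 1983), (Uma, 19, x3, Atlas, 1992), (Uma, 19, x3, Atlas, 2022), (Uma, 19, x3, Nova, 1983), (Uma, 19, x3, Nova, 1992), (Uma, 19, x3, Nova, 2022), (Uma, 19, x3, Omega, 1983), (Uma, 19, x3, Omega, 1992), (Uma, 19, x3, Omega, 2022), (Uma, 19, x3, Zephyr, 1983), (Uma, 19, x3, Zephyr, 1992), (Uma, 19, x3, Zephyr, 2022), (Uma, 25, mkt, Atlas, 1983), (Uma, 25, mkt, Atlas, 1992), (Uma, 25, mkt, Atlas, 2022), (Uma, 25, mkt, Nova, 1983), (Uma, 25, mkt, Nova, 1992), (Uma, 25, mkt, Nova, 2022), (Uma, 25, mkt, Omega, 1983), (Uma, 25, mkt, Omega, 1992), (Uma, 25, mkt, Omega, 2022), (Uma, 25, mkt, Zephyr, 1983), (Uma, 25, mkt, Zephyr, 1992), (Uma, 25, mkt, Zephyr, 2022)}.
Selection year >= 1983: {(Jo, 15, k1, Echo, 2024), (Jo, 15, k1, Helix, 2024), (Jo, 40, p2, Echo, 2024), (Jo, 40, p2, Helix, 2024), (Uma, 11, eng, Atlas, 1983), (Uma, 11, eng, Atlas, 1992), (Uma, 11, eng, Atlas, 2022), (Uma, 11, eng, Nova, 1983), (Uma, 11, eng, Nova, 1992), (Uma, 11, eng, Nova, 2022), (Uma, 11, eng, Omega, 1983), (Uma, 11, eng, Omega, 1992), (Uma, 11, eng, Omega, 2022), (Uma, 11, eng, Zephyr, 1983), (Uma, 11, eng, Zephyr, 1992), (Uma, 11, eng, Zephyr, 2022), (Uma, 19, x3, Atlas, 1983), (Uma, 19, x3, Atlas, 1992), (Uma, 19, x3, Atlas, 2022), (Uma, 19, x3, Nova, 1983), (Uma, 19, x3, Nova, 1992), (Uma, 19, x3, Nova, 2022), (Uma, 19, x3, Omega, 1983), (Uma, 19, x3, Omega, 1992), (Uma, 19, x3, Omega, 2022), (Uma, 19, x3, Zephyr, 1983), (Uma, 19, x3, Zephyr, 1992), (Uma, 19, x3, Zephyr, 2022), (Uma, 25, mkt, Atlas, 1983), (Uma, 25, mkt, Atlas, 1992), (Uma, 25, mkt, Atlas, 2022), (Uma, 25, mkt, Nova, 1983), (Uma, 25, mkt, Nova, 1992), (Uma, 25, mkt, Nova, 2022), (Uma, 25, mkt, Omega, 1983), (Uma, 25, mkt, Omega, 1992), (Uma, 25, mkt, Omega, 2022), (Uma, 25, mkt, Zephyr, 1983), (Uma, 25, mkt, Zephyr, 1992), (Uma, 25, mkt, Zephyr, 2022)}
Keep only column(s) aid, year (29 duplicate(s) eliminated): {(11, 1983), (11, 1992), (11, 2022), (15, 2024), (19, 1983), (19, 1992), (19, 2022), (25, 1983), (25, 1992), (25, 2022), (40, 2024)}

{(11, 1983), (11, 1992), (11, 2022), (15, 2024), (19, 1983), (19, 1992), (19, 2022), (25, 1983), (25, 1992), (25, 2022), (40, 2024)}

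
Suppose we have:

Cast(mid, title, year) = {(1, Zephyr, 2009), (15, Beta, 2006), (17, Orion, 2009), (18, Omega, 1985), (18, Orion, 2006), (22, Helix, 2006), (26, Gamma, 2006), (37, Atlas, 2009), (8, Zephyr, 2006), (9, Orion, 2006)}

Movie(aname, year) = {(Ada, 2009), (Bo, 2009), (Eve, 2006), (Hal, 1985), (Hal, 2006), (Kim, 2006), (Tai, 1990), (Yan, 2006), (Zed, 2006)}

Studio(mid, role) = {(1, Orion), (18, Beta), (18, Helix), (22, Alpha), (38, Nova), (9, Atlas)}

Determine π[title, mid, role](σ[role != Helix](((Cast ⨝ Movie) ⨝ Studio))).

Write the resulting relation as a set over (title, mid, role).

Joining Cast and Movie on year yields {(1, Zephyr, 2009, Ada), (1, Zephyr, 2009, Bo), (15, Beta, 2006, Eve), (15, Beta, 2006, Hal), (15, Beta, 2006, Kim), (15, Beta, 2006, Yan), (15, Beta, 2006, Zed), (17, Orion, 2009, Ada), (17, Orion, 2009, Bo), (18, Omega, 1985, Hal), (18, Orion, 2006, Eve), (18, Orion, 2006, Hal), (18, Orion, 2006, Kim), (18, Orion, 2006, Yan), (18, Orion, 2006, Zed), (22, Helix, 2006, Eve), (22, Helix, 2006, Hal), (22, Helix, 2006, Kim), (22, Helix, 2006, Yan), (22, Helix, 2006, Zed), (26, Gamma, 2006, Eve), (26, Gamma, 2006, Hal), (26, Gamma, 2006, Kim), (26, Gamma, 2006, Yan), (26, Gamma, 2006, Zed), (37, Atlas, 2009, Ada), (37, Atlas, 2009, Bo), (8, Zephyr, 2006, Eve), (8, Zephyr, 2006, Hal), (8, Zephyr, 2006, Kim), (8, Zephyr, 2006, Yan), (8, Zephyr, 2006, Zed), (9, Orion, 2006, Eve), (9, Orion, 2006, Hal), (9, Orion, 2006, Kim), (9, Orion, 2006, Yan), (9, Orion, 2006, Zed)}.
Joining (Cast ⨝ Movie) and Studio on mid yields {(1, Zephyr, 2009, Ada, Orion), (1, Zephyr, 2009, Bo, Orion), (18, Omega, 1985, Hal, Beta), (18, Omega, 1985, Hal, Helix), (18, Orion, 2006, Eve, Beta), (18, Orion, 2006, Eve, Helix), (18, Orion, 2006, Hal, Beta), (18, Orion, 2006, Hal, Helix), (18, Orion, 2006, Kim, Beta), (18, Orion, 2006, Kim, Helix), (18, Orion, 2006, Yan, Beta), (18, Orion, 2006, Yan, Helix), (18, Orion, 2006, Zed, Beta), (18, Orion, 2006, Zed, Helix), (22, Helix, 2006, Eve, Alpha), (22, Helix, 2006, Hal, Alpha), (22, Helix, 2006, Kim, Alpha), (22, Helix, 2006, Yan, Alpha), (22, Helix, 2006, Zed, Alpha), (9, Orion, 2006, Eve, Atlas), (9, Orion, 2006, Hal, Atlas), (9, Orion, 2006, Kim, Atlas), (9, Orion, 2006, Yan, Atlas), (9, Orion, 2006, Zed, Atlas)}.
Selection role != Helix: {(1, Zephyr, 2009, Ada, Orion), (1, Zephyr, 2009, Bo, Orion), (18, Omega, 1985, Hal, Beta), (18, Orion, 2006, Eve, Beta), (18, Orion, 2006, Hal, Beta), (18, Orion, 2006, Kim, Beta), (18, Orion, 2006, Yan, Beta), (18, Orion, 2006, Zed, Beta), (22, Helix, 2006, Eve, Alpha), (22, Helix, 2006, Hal, Alpha), (22, Helix, 2006, Kim, Alpha), (22, Helix, 2006, Yan, Alpha), (22, Helix, 2006, Zed, Alpha), (9, Orion, 2006, Eve, Atlas), (9, Orion, 2006, Hal, Atlas), (9, Orion, 2006, Kim, Atlas), (9, Orion, 2006, Yan, Atlas), (9, Orion, 2006, Zed, Atlas)}
Projecting to title, mid, role (13 duplicate(s) eliminated): {(Helix, 22, Alpha), (Omega, 18, Beta), (Orion, 18, Beta), (Orion, 9, Atlas), (Zephyr, 1, Orion)}

{(Helix, 22, Alpha), (Omega, 18, Beta), (Orion, 18, Beta), (Orion, 9, Atlas), (Zephyr, 1, Orion)}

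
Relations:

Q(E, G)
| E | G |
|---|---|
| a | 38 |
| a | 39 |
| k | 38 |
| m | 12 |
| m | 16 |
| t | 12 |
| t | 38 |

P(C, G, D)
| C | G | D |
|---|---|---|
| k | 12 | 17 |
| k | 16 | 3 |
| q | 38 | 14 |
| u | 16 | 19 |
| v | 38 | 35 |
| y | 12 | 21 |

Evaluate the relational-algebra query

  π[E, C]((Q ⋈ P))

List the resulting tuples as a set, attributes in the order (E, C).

{(a, q), (a, v), (k, q), (k, v), (m, k), (m, u), (m, y), (t, k), (t, q), (t, v), (t, y)}

Joining Q and P on G yields {(a, 38, q, 14), (a, 38, v, 35), (k, 38, q, 14), (k, 38, v, 35), (m, 12, k, 17), (m, 12, y, 21), (m, 16, k, 3), (m, 16, u, 19), (t, 12, k, 17), (t, 12, y, 21), (t, 38, q, 14), (t, 38, v, 35)}.
π_{E, C} gives {(a, q), (a, v), (k, q), (k, v), (m, k), (m, u), (m, y), (t, k), (t, q), (t, v), (t, y)} (1 duplicate(s) eliminated).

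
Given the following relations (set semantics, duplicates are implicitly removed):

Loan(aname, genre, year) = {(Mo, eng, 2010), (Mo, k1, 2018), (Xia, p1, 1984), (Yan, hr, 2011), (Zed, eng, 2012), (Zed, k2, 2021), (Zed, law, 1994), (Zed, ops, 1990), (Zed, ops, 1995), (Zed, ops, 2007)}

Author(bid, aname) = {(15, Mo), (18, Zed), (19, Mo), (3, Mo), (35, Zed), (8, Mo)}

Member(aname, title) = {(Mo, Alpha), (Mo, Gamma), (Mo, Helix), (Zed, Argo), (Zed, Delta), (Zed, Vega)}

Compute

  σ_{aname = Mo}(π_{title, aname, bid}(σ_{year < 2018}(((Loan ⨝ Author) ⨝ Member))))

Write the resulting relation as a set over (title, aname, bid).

Natural join on aname: {(Mo, eng, 2010, 15), (Mo, eng, 2010, 19), (Mo, eng, 2010, 3), (Mo, eng, 2010, 8), (Mo, k1, 2018, 15), (Mo, k1, 2018, 19), (Mo, k1, 2018, 3), (Mo, k1, 2018, 8), (Zed, eng, 2012, 18), (Zed, eng, 2012, 35), (Zed, k2, 2021, 18), (Zed, k2, 2021, 35), (Zed, law, 1994, 18), (Zed, law, 1994, 35), (Zed, ops, 1990, 18), (Zed, ops, 1990, 35), (Zed, ops, 1995, 18), (Zed, ops, 1995, 35), (Zed, ops, 2007, 18), (Zed, ops, 2007, 35)}
Natural join on aname: {(Mo, eng, 2010, 15, Alpha), (Mo, eng, 2010, 15, Gamma), (Mo, eng, 2010, 15, Helix), (Mo, eng, 2010, 19, Alpha), (Mo, eng, 2010, 19, Gamma), (Mo, eng, 2010, 19, Helix), (Mo, eng, 2010, 3, Alpha), (Mo, eng, 2010, 3, Gamma), (Mo, eng, 2010, 3, Helix), (Mo, eng, 2010, 8, Alpha), (Mo, eng, 2010, 8, Gamma), (Mo, eng, 2010, 8, Helix), (Mo, k1, 2018, 15, Alpha), (Mo, k1, 2018, 15, Gamma), (Mo, k1, 2018, 15, Helix), (Mo, k1, 2018, 19, Alpha), (Mo, k1, 2018, 19, Gamma), (Mo, k1, 2018, 19, Helix), (Mo, k1, 2018, 3, Alpha), (Mo, k1, 2018, 3, Gamma), (Mo, k1, 2018, 3, Helix), (Mo, k1, 2018, 8, Alpha), (Mo, k1, 2018, 8, Gamma), (Mo, k1, 2018, 8, Helix), (Zed, eng, 2012, 18, Argo), (Zed, eng, 2012, 18, Delta), (Zed, eng, 2012, 18, Vega), (Zed, eng, 2012, 35, Argo), (Zed, eng, 2012, 35, Delta), (Zed, eng, 2012, 35, Vega), (Zed, k2, 2021, 18, Argo), (Zed, k2, 2021, 18, Delta), (Zed, k2, 2021, 18, Vega), (Zed, k2, 2021, 35, Argo), (Zed, k2, 2021, 35, Delta), (Zed, k2, 2021, 35, Vega), (Zed, law, 1994, 18, Argo), (Zed, law, 1994, 18, Delta), (Zed, law, 1994, 18, Vega), (Zed, law, 1994, 35, Argo), (Zed, law, 1994, 35, Delta), (Zed, law, 1994, 35, Vega), (Zed, ops, 1990, 18, Argo), (Zed, ops, 1990, 18, Delta), (Zed, ops, 1990, 18, Vega), (Zed, ops, 1990, 35, Argo), (Zed, ops, 1990, 35, Delta), (Zed, ops, 1990, 35, Vega), (Zed, ops, 1995, 18, Argo), (Zed, ops, 1995, 18, Delta), (Zed, ops, 1995, 18, Vega), (Zed, ops, 1995, 35, Argo), (Zed, ops, 1995, 35, Delta), (Zed, ops, 1995, 35, Vega), (Zed, ops, 2007, 18, Argo), (Zed, ops, 2007, 18, Delta), (Zed, ops, 2007, 18, Vega), (Zed, ops, 2007, 35, Argo), (Zed, ops, 2007, 35, Delta), (Zed, ops, 2007, 35, Vega)}
Selection year < 2018: {(Mo, eng, 2010, 15, Alpha), (Mo, eng, 2010, 15, Gamma), (Mo, eng, 2010, 15, Helix), (Mo, eng, 2010, 19, Alpha), (Mo, eng, 2010, 19, Gamma), (Mo, eng, 2010, 19, Helix), (Mo, eng, 2010, 3, Alpha), (Mo, eng, 2010, 3, Gamma), (Mo, eng, 2010, 3, Helix), (Mo, eng, 2010, 8, Alpha), (Mo, eng, 2010, 8, Gamma), (Mo, eng, 2010, 8, Helix), (Zed, eng, 2012, 18, Argo), (Zed, eng, 2012, 18, Delta), (Zed, eng, 2012, 18, Vega), (Zed, eng, 2012, 35, Argo), (Zed, eng, 2012, 35, Delta), (Zed, eng, 2012, 35, Vega), (Zed, law, 1994, 18, Argo), (Zed, law, 1994, 18, Delta), (Zed, law, 1994, 18, Vega), (Zed, law, 1994, 35, Argo), (Zed, law, 1994, 35, Delta), (Zed, law, 1994, 35, Vega), (Zed, ops, 1990, 18, Argo), (Zed, ops, 1990, 18, Delta), (Zed, ops, 1990, 18, Vega), (Zed, ops, 1990, 35, Argo), (Zed, ops, 1990, 35, Delta), (Zed, ops, 1990, 35, Vega), (Zed, ops, 1995, 18, Argo), (Zed, ops, 1995, 18, Delta), (Zed, ops, 1995, 18, Vega), (Zed, ops, 1995, 35, Argo), (Zed, ops, 1995, 35, Delta), (Zed, ops, 1995, 35, Vega), (Zed, ops, 2007, 18, Argo), (Zed, ops, 2007, 18, Delta), (Zed, ops, 2007, 18, Vega), (Zed, ops, 2007, 35, Argo), (Zed, ops, 2007, 35, Delta), (Zed, ops, 2007, 35, Vega)}
π[title, aname, bid]: project onto (title, aname, bid) (24 duplicate(s) eliminated) → {(Alpha, Mo, 15), (Alpha, Mo, 19), (Alpha, Mo, 3), (Alpha, Mo, 8), (Argo, Zed, 18), (Argo, Zed, 35), (Delta, Zed, 18), (Delta, Zed, 35), (Gamma, Mo, 15), (Gamma, Mo, 19), (Gamma, Mo, 3), (Gamma, Mo, 8), (Helix, Mo, 15), (Helix, Mo, 19), (Helix, Mo, 3), (Helix, Mo, 8), (Vega, Zed, 18), (Vega, Zed, 35)}
Selection aname = Mo: {(Alpha, Mo, 15), (Alpha, Mo, 19), (Alpha, Mo, 3), (Alpha, Mo, 8), (Gamma, Mo, 15), (Gamma, Mo, 19), (Gamma, Mo, 3), (Gamma, Mo, 8), (Helix, Mo, 15), (Helix, Mo, 19), (Helix, Mo, 3), (Helix, Mo, 8)}

{(Alpha, Mo, 15), (Alpha, Mo, 19), (Alpha, Mo, 3), (Alpha, Mo, 8), (Gamma, Mo, 15), (Gamma, Mo, 19), (Gamma, Mo, 3), (Gamma, Mo, 8), (Helix, Mo, 15), (Helix, Mo, 19), (Helix, Mo, 3), (Helix, Mo, 8)}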